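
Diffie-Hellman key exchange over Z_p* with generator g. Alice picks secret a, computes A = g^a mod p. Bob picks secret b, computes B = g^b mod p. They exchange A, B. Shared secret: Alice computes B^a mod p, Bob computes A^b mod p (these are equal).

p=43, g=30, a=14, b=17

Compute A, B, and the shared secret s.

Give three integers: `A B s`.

A = 30^14 mod 43  (bits of 14 = 1110)
  bit 0 = 1: r = r^2 * 30 mod 43 = 1^2 * 30 = 1*30 = 30
  bit 1 = 1: r = r^2 * 30 mod 43 = 30^2 * 30 = 40*30 = 39
  bit 2 = 1: r = r^2 * 30 mod 43 = 39^2 * 30 = 16*30 = 7
  bit 3 = 0: r = r^2 mod 43 = 7^2 = 6
  -> A = 6
B = 30^17 mod 43  (bits of 17 = 10001)
  bit 0 = 1: r = r^2 * 30 mod 43 = 1^2 * 30 = 1*30 = 30
  bit 1 = 0: r = r^2 mod 43 = 30^2 = 40
  bit 2 = 0: r = r^2 mod 43 = 40^2 = 9
  bit 3 = 0: r = r^2 mod 43 = 9^2 = 38
  bit 4 = 1: r = r^2 * 30 mod 43 = 38^2 * 30 = 25*30 = 19
  -> B = 19
s = B^a = 19^14 mod 43  (bits of 14 = 1110)
  bit 0 = 1: r = r^2 * 19 mod 43 = 1^2 * 19 = 1*19 = 19
  bit 1 = 1: r = r^2 * 19 mod 43 = 19^2 * 19 = 17*19 = 22
  bit 2 = 1: r = r^2 * 19 mod 43 = 22^2 * 19 = 11*19 = 37
  bit 3 = 0: r = r^2 mod 43 = 37^2 = 36
  -> s = B^a = 36

Answer: 6 19 36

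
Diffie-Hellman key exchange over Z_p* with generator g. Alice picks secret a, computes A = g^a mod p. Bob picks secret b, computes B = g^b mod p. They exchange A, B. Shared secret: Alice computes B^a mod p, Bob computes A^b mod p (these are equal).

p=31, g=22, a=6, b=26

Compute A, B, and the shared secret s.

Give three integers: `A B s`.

Answer: 8 14 8

Derivation:
A = 22^6 mod 31  (bits of 6 = 110)
  bit 0 = 1: r = r^2 * 22 mod 31 = 1^2 * 22 = 1*22 = 22
  bit 1 = 1: r = r^2 * 22 mod 31 = 22^2 * 22 = 19*22 = 15
  bit 2 = 0: r = r^2 mod 31 = 15^2 = 8
  -> A = 8
B = 22^26 mod 31  (bits of 26 = 11010)
  bit 0 = 1: r = r^2 * 22 mod 31 = 1^2 * 22 = 1*22 = 22
  bit 1 = 1: r = r^2 * 22 mod 31 = 22^2 * 22 = 19*22 = 15
  bit 2 = 0: r = r^2 mod 31 = 15^2 = 8
  bit 3 = 1: r = r^2 * 22 mod 31 = 8^2 * 22 = 2*22 = 13
  bit 4 = 0: r = r^2 mod 31 = 13^2 = 14
  -> B = 14
s = B^a = 14^6 mod 31  (bits of 6 = 110)
  bit 0 = 1: r = r^2 * 14 mod 31 = 1^2 * 14 = 1*14 = 14
  bit 1 = 1: r = r^2 * 14 mod 31 = 14^2 * 14 = 10*14 = 16
  bit 2 = 0: r = r^2 mod 31 = 16^2 = 8
  -> s = B^a = 8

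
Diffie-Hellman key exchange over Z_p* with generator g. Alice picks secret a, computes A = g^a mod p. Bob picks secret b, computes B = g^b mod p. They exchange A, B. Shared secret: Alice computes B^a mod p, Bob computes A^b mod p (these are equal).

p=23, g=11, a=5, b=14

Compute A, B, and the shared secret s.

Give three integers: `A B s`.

Answer: 5 3 13

Derivation:
A = 11^5 mod 23  (bits of 5 = 101)
  bit 0 = 1: r = r^2 * 11 mod 23 = 1^2 * 11 = 1*11 = 11
  bit 1 = 0: r = r^2 mod 23 = 11^2 = 6
  bit 2 = 1: r = r^2 * 11 mod 23 = 6^2 * 11 = 13*11 = 5
  -> A = 5
B = 11^14 mod 23  (bits of 14 = 1110)
  bit 0 = 1: r = r^2 * 11 mod 23 = 1^2 * 11 = 1*11 = 11
  bit 1 = 1: r = r^2 * 11 mod 23 = 11^2 * 11 = 6*11 = 20
  bit 2 = 1: r = r^2 * 11 mod 23 = 20^2 * 11 = 9*11 = 7
  bit 3 = 0: r = r^2 mod 23 = 7^2 = 3
  -> B = 3
s = B^a = 3^5 mod 23  (bits of 5 = 101)
  bit 0 = 1: r = r^2 * 3 mod 23 = 1^2 * 3 = 1*3 = 3
  bit 1 = 0: r = r^2 mod 23 = 3^2 = 9
  bit 2 = 1: r = r^2 * 3 mod 23 = 9^2 * 3 = 12*3 = 13
  -> s = B^a = 13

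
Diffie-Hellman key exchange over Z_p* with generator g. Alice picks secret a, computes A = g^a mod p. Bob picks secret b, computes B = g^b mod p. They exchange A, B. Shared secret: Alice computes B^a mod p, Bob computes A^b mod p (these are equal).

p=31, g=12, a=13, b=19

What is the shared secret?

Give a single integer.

Answer: 24

Derivation:
A = 12^13 mod 31  (bits of 13 = 1101)
  bit 0 = 1: r = r^2 * 12 mod 31 = 1^2 * 12 = 1*12 = 12
  bit 1 = 1: r = r^2 * 12 mod 31 = 12^2 * 12 = 20*12 = 23
  bit 2 = 0: r = r^2 mod 31 = 23^2 = 2
  bit 3 = 1: r = r^2 * 12 mod 31 = 2^2 * 12 = 4*12 = 17
  -> A = 17
B = 12^19 mod 31  (bits of 19 = 10011)
  bit 0 = 1: r = r^2 * 12 mod 31 = 1^2 * 12 = 1*12 = 12
  bit 1 = 0: r = r^2 mod 31 = 12^2 = 20
  bit 2 = 0: r = r^2 mod 31 = 20^2 = 28
  bit 3 = 1: r = r^2 * 12 mod 31 = 28^2 * 12 = 9*12 = 15
  bit 4 = 1: r = r^2 * 12 mod 31 = 15^2 * 12 = 8*12 = 3
  -> B = 3
s = B^a = 3^13 mod 31  (bits of 13 = 1101)
  bit 0 = 1: r = r^2 * 3 mod 31 = 1^2 * 3 = 1*3 = 3
  bit 1 = 1: r = r^2 * 3 mod 31 = 3^2 * 3 = 9*3 = 27
  bit 2 = 0: r = r^2 mod 31 = 27^2 = 16
  bit 3 = 1: r = r^2 * 3 mod 31 = 16^2 * 3 = 8*3 = 24
  -> s = B^a = 24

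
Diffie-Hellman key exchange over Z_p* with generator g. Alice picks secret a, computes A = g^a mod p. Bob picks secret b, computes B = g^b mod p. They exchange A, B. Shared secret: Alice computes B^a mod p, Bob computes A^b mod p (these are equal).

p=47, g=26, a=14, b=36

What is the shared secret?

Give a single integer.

Answer: 34

Derivation:
A = 26^14 mod 47  (bits of 14 = 1110)
  bit 0 = 1: r = r^2 * 26 mod 47 = 1^2 * 26 = 1*26 = 26
  bit 1 = 1: r = r^2 * 26 mod 47 = 26^2 * 26 = 18*26 = 45
  bit 2 = 1: r = r^2 * 26 mod 47 = 45^2 * 26 = 4*26 = 10
  bit 3 = 0: r = r^2 mod 47 = 10^2 = 6
  -> A = 6
B = 26^36 mod 47  (bits of 36 = 100100)
  bit 0 = 1: r = r^2 * 26 mod 47 = 1^2 * 26 = 1*26 = 26
  bit 1 = 0: r = r^2 mod 47 = 26^2 = 18
  bit 2 = 0: r = r^2 mod 47 = 18^2 = 42
  bit 3 = 1: r = r^2 * 26 mod 47 = 42^2 * 26 = 25*26 = 39
  bit 4 = 0: r = r^2 mod 47 = 39^2 = 17
  bit 5 = 0: r = r^2 mod 47 = 17^2 = 7
  -> B = 7
s = B^a = 7^14 mod 47  (bits of 14 = 1110)
  bit 0 = 1: r = r^2 * 7 mod 47 = 1^2 * 7 = 1*7 = 7
  bit 1 = 1: r = r^2 * 7 mod 47 = 7^2 * 7 = 2*7 = 14
  bit 2 = 1: r = r^2 * 7 mod 47 = 14^2 * 7 = 8*7 = 9
  bit 3 = 0: r = r^2 mod 47 = 9^2 = 34
  -> s = B^a = 34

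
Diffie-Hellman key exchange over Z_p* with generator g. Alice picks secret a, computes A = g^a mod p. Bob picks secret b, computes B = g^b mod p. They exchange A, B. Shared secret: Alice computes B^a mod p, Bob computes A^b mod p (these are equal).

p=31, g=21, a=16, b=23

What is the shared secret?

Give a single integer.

Answer: 14

Derivation:
A = 21^16 mod 31  (bits of 16 = 10000)
  bit 0 = 1: r = r^2 * 21 mod 31 = 1^2 * 21 = 1*21 = 21
  bit 1 = 0: r = r^2 mod 31 = 21^2 = 7
  bit 2 = 0: r = r^2 mod 31 = 7^2 = 18
  bit 3 = 0: r = r^2 mod 31 = 18^2 = 14
  bit 4 = 0: r = r^2 mod 31 = 14^2 = 10
  -> A = 10
B = 21^23 mod 31  (bits of 23 = 10111)
  bit 0 = 1: r = r^2 * 21 mod 31 = 1^2 * 21 = 1*21 = 21
  bit 1 = 0: r = r^2 mod 31 = 21^2 = 7
  bit 2 = 1: r = r^2 * 21 mod 31 = 7^2 * 21 = 18*21 = 6
  bit 3 = 1: r = r^2 * 21 mod 31 = 6^2 * 21 = 5*21 = 12
  bit 4 = 1: r = r^2 * 21 mod 31 = 12^2 * 21 = 20*21 = 17
  -> B = 17
s = B^a = 17^16 mod 31  (bits of 16 = 10000)
  bit 0 = 1: r = r^2 * 17 mod 31 = 1^2 * 17 = 1*17 = 17
  bit 1 = 0: r = r^2 mod 31 = 17^2 = 10
  bit 2 = 0: r = r^2 mod 31 = 10^2 = 7
  bit 3 = 0: r = r^2 mod 31 = 7^2 = 18
  bit 4 = 0: r = r^2 mod 31 = 18^2 = 14
  -> s = B^a = 14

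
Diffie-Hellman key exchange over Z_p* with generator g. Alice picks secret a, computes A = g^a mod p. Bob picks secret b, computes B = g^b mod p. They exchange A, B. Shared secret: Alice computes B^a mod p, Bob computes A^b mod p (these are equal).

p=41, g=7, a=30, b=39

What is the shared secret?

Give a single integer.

A = 7^30 mod 41  (bits of 30 = 11110)
  bit 0 = 1: r = r^2 * 7 mod 41 = 1^2 * 7 = 1*7 = 7
  bit 1 = 1: r = r^2 * 7 mod 41 = 7^2 * 7 = 8*7 = 15
  bit 2 = 1: r = r^2 * 7 mod 41 = 15^2 * 7 = 20*7 = 17
  bit 3 = 1: r = r^2 * 7 mod 41 = 17^2 * 7 = 2*7 = 14
  bit 4 = 0: r = r^2 mod 41 = 14^2 = 32
  -> A = 32
B = 7^39 mod 41  (bits of 39 = 100111)
  bit 0 = 1: r = r^2 * 7 mod 41 = 1^2 * 7 = 1*7 = 7
  bit 1 = 0: r = r^2 mod 41 = 7^2 = 8
  bit 2 = 0: r = r^2 mod 41 = 8^2 = 23
  bit 3 = 1: r = r^2 * 7 mod 41 = 23^2 * 7 = 37*7 = 13
  bit 4 = 1: r = r^2 * 7 mod 41 = 13^2 * 7 = 5*7 = 35
  bit 5 = 1: r = r^2 * 7 mod 41 = 35^2 * 7 = 36*7 = 6
  -> B = 6
s = B^a = 6^30 mod 41  (bits of 30 = 11110)
  bit 0 = 1: r = r^2 * 6 mod 41 = 1^2 * 6 = 1*6 = 6
  bit 1 = 1: r = r^2 * 6 mod 41 = 6^2 * 6 = 36*6 = 11
  bit 2 = 1: r = r^2 * 6 mod 41 = 11^2 * 6 = 39*6 = 29
  bit 3 = 1: r = r^2 * 6 mod 41 = 29^2 * 6 = 21*6 = 3
  bit 4 = 0: r = r^2 mod 41 = 3^2 = 9
  -> s = B^a = 9

Answer: 9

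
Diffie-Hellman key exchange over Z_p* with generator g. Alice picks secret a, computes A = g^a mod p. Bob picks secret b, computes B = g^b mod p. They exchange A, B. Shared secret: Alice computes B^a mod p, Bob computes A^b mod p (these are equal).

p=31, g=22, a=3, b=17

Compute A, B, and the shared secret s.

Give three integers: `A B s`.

A = 22^3 mod 31  (bits of 3 = 11)
  bit 0 = 1: r = r^2 * 22 mod 31 = 1^2 * 22 = 1*22 = 22
  bit 1 = 1: r = r^2 * 22 mod 31 = 22^2 * 22 = 19*22 = 15
  -> A = 15
B = 22^17 mod 31  (bits of 17 = 10001)
  bit 0 = 1: r = r^2 * 22 mod 31 = 1^2 * 22 = 1*22 = 22
  bit 1 = 0: r = r^2 mod 31 = 22^2 = 19
  bit 2 = 0: r = r^2 mod 31 = 19^2 = 20
  bit 3 = 0: r = r^2 mod 31 = 20^2 = 28
  bit 4 = 1: r = r^2 * 22 mod 31 = 28^2 * 22 = 9*22 = 12
  -> B = 12
s = B^a = 12^3 mod 31  (bits of 3 = 11)
  bit 0 = 1: r = r^2 * 12 mod 31 = 1^2 * 12 = 1*12 = 12
  bit 1 = 1: r = r^2 * 12 mod 31 = 12^2 * 12 = 20*12 = 23
  -> s = B^a = 23

Answer: 15 12 23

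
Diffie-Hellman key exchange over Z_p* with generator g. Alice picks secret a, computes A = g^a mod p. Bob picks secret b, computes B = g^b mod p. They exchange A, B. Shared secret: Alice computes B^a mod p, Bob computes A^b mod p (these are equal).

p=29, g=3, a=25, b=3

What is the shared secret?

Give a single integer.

A = 3^25 mod 29  (bits of 25 = 11001)
  bit 0 = 1: r = r^2 * 3 mod 29 = 1^2 * 3 = 1*3 = 3
  bit 1 = 1: r = r^2 * 3 mod 29 = 3^2 * 3 = 9*3 = 27
  bit 2 = 0: r = r^2 mod 29 = 27^2 = 4
  bit 3 = 0: r = r^2 mod 29 = 4^2 = 16
  bit 4 = 1: r = r^2 * 3 mod 29 = 16^2 * 3 = 24*3 = 14
  -> A = 14
B = 3^3 mod 29  (bits of 3 = 11)
  bit 0 = 1: r = r^2 * 3 mod 29 = 1^2 * 3 = 1*3 = 3
  bit 1 = 1: r = r^2 * 3 mod 29 = 3^2 * 3 = 9*3 = 27
  -> B = 27
s = B^a = 27^25 mod 29  (bits of 25 = 11001)
  bit 0 = 1: r = r^2 * 27 mod 29 = 1^2 * 27 = 1*27 = 27
  bit 1 = 1: r = r^2 * 27 mod 29 = 27^2 * 27 = 4*27 = 21
  bit 2 = 0: r = r^2 mod 29 = 21^2 = 6
  bit 3 = 0: r = r^2 mod 29 = 6^2 = 7
  bit 4 = 1: r = r^2 * 27 mod 29 = 7^2 * 27 = 20*27 = 18
  -> s = B^a = 18

Answer: 18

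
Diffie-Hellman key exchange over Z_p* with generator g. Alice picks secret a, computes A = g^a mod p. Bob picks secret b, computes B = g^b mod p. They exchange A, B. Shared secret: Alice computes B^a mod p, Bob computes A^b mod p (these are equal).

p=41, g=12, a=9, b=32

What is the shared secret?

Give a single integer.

Answer: 18

Derivation:
A = 12^9 mod 41  (bits of 9 = 1001)
  bit 0 = 1: r = r^2 * 12 mod 41 = 1^2 * 12 = 1*12 = 12
  bit 1 = 0: r = r^2 mod 41 = 12^2 = 21
  bit 2 = 0: r = r^2 mod 41 = 21^2 = 31
  bit 3 = 1: r = r^2 * 12 mod 41 = 31^2 * 12 = 18*12 = 11
  -> A = 11
B = 12^32 mod 41  (bits of 32 = 100000)
  bit 0 = 1: r = r^2 * 12 mod 41 = 1^2 * 12 = 1*12 = 12
  bit 1 = 0: r = r^2 mod 41 = 12^2 = 21
  bit 2 = 0: r = r^2 mod 41 = 21^2 = 31
  bit 3 = 0: r = r^2 mod 41 = 31^2 = 18
  bit 4 = 0: r = r^2 mod 41 = 18^2 = 37
  bit 5 = 0: r = r^2 mod 41 = 37^2 = 16
  -> B = 16
s = B^a = 16^9 mod 41  (bits of 9 = 1001)
  bit 0 = 1: r = r^2 * 16 mod 41 = 1^2 * 16 = 1*16 = 16
  bit 1 = 0: r = r^2 mod 41 = 16^2 = 10
  bit 2 = 0: r = r^2 mod 41 = 10^2 = 18
  bit 3 = 1: r = r^2 * 16 mod 41 = 18^2 * 16 = 37*16 = 18
  -> s = B^a = 18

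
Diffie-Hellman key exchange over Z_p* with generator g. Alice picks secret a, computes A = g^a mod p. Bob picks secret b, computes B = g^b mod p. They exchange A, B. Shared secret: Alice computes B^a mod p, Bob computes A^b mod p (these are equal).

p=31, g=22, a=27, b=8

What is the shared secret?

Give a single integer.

A = 22^27 mod 31  (bits of 27 = 11011)
  bit 0 = 1: r = r^2 * 22 mod 31 = 1^2 * 22 = 1*22 = 22
  bit 1 = 1: r = r^2 * 22 mod 31 = 22^2 * 22 = 19*22 = 15
  bit 2 = 0: r = r^2 mod 31 = 15^2 = 8
  bit 3 = 1: r = r^2 * 22 mod 31 = 8^2 * 22 = 2*22 = 13
  bit 4 = 1: r = r^2 * 22 mod 31 = 13^2 * 22 = 14*22 = 29
  -> A = 29
B = 22^8 mod 31  (bits of 8 = 1000)
  bit 0 = 1: r = r^2 * 22 mod 31 = 1^2 * 22 = 1*22 = 22
  bit 1 = 0: r = r^2 mod 31 = 22^2 = 19
  bit 2 = 0: r = r^2 mod 31 = 19^2 = 20
  bit 3 = 0: r = r^2 mod 31 = 20^2 = 28
  -> B = 28
s = B^a = 28^27 mod 31  (bits of 27 = 11011)
  bit 0 = 1: r = r^2 * 28 mod 31 = 1^2 * 28 = 1*28 = 28
  bit 1 = 1: r = r^2 * 28 mod 31 = 28^2 * 28 = 9*28 = 4
  bit 2 = 0: r = r^2 mod 31 = 4^2 = 16
  bit 3 = 1: r = r^2 * 28 mod 31 = 16^2 * 28 = 8*28 = 7
  bit 4 = 1: r = r^2 * 28 mod 31 = 7^2 * 28 = 18*28 = 8
  -> s = B^a = 8

Answer: 8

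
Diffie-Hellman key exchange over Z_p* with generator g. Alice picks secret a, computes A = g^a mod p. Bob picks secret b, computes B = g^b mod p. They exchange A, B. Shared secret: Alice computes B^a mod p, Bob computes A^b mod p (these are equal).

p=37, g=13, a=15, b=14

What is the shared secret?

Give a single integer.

A = 13^15 mod 37  (bits of 15 = 1111)
  bit 0 = 1: r = r^2 * 13 mod 37 = 1^2 * 13 = 1*13 = 13
  bit 1 = 1: r = r^2 * 13 mod 37 = 13^2 * 13 = 21*13 = 14
  bit 2 = 1: r = r^2 * 13 mod 37 = 14^2 * 13 = 11*13 = 32
  bit 3 = 1: r = r^2 * 13 mod 37 = 32^2 * 13 = 25*13 = 29
  -> A = 29
B = 13^14 mod 37  (bits of 14 = 1110)
  bit 0 = 1: r = r^2 * 13 mod 37 = 1^2 * 13 = 1*13 = 13
  bit 1 = 1: r = r^2 * 13 mod 37 = 13^2 * 13 = 21*13 = 14
  bit 2 = 1: r = r^2 * 13 mod 37 = 14^2 * 13 = 11*13 = 32
  bit 3 = 0: r = r^2 mod 37 = 32^2 = 25
  -> B = 25
s = B^a = 25^15 mod 37  (bits of 15 = 1111)
  bit 0 = 1: r = r^2 * 25 mod 37 = 1^2 * 25 = 1*25 = 25
  bit 1 = 1: r = r^2 * 25 mod 37 = 25^2 * 25 = 33*25 = 11
  bit 2 = 1: r = r^2 * 25 mod 37 = 11^2 * 25 = 10*25 = 28
  bit 3 = 1: r = r^2 * 25 mod 37 = 28^2 * 25 = 7*25 = 27
  -> s = B^a = 27

Answer: 27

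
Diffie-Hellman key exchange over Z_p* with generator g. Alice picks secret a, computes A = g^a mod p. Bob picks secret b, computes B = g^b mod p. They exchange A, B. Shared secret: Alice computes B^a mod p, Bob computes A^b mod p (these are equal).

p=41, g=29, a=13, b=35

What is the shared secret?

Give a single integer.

Answer: 14

Derivation:
A = 29^13 mod 41  (bits of 13 = 1101)
  bit 0 = 1: r = r^2 * 29 mod 41 = 1^2 * 29 = 1*29 = 29
  bit 1 = 1: r = r^2 * 29 mod 41 = 29^2 * 29 = 21*29 = 35
  bit 2 = 0: r = r^2 mod 41 = 35^2 = 36
  bit 3 = 1: r = r^2 * 29 mod 41 = 36^2 * 29 = 25*29 = 28
  -> A = 28
B = 29^35 mod 41  (bits of 35 = 100011)
  bit 0 = 1: r = r^2 * 29 mod 41 = 1^2 * 29 = 1*29 = 29
  bit 1 = 0: r = r^2 mod 41 = 29^2 = 21
  bit 2 = 0: r = r^2 mod 41 = 21^2 = 31
  bit 3 = 0: r = r^2 mod 41 = 31^2 = 18
  bit 4 = 1: r = r^2 * 29 mod 41 = 18^2 * 29 = 37*29 = 7
  bit 5 = 1: r = r^2 * 29 mod 41 = 7^2 * 29 = 8*29 = 27
  -> B = 27
s = B^a = 27^13 mod 41  (bits of 13 = 1101)
  bit 0 = 1: r = r^2 * 27 mod 41 = 1^2 * 27 = 1*27 = 27
  bit 1 = 1: r = r^2 * 27 mod 41 = 27^2 * 27 = 32*27 = 3
  bit 2 = 0: r = r^2 mod 41 = 3^2 = 9
  bit 3 = 1: r = r^2 * 27 mod 41 = 9^2 * 27 = 40*27 = 14
  -> s = B^a = 14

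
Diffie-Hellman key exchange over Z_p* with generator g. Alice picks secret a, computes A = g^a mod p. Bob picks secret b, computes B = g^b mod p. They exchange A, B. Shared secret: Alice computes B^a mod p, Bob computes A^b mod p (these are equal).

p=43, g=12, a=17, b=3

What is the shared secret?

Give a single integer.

Answer: 39

Derivation:
A = 12^17 mod 43  (bits of 17 = 10001)
  bit 0 = 1: r = r^2 * 12 mod 43 = 1^2 * 12 = 1*12 = 12
  bit 1 = 0: r = r^2 mod 43 = 12^2 = 15
  bit 2 = 0: r = r^2 mod 43 = 15^2 = 10
  bit 3 = 0: r = r^2 mod 43 = 10^2 = 14
  bit 4 = 1: r = r^2 * 12 mod 43 = 14^2 * 12 = 24*12 = 30
  -> A = 30
B = 12^3 mod 43  (bits of 3 = 11)
  bit 0 = 1: r = r^2 * 12 mod 43 = 1^2 * 12 = 1*12 = 12
  bit 1 = 1: r = r^2 * 12 mod 43 = 12^2 * 12 = 15*12 = 8
  -> B = 8
s = B^a = 8^17 mod 43  (bits of 17 = 10001)
  bit 0 = 1: r = r^2 * 8 mod 43 = 1^2 * 8 = 1*8 = 8
  bit 1 = 0: r = r^2 mod 43 = 8^2 = 21
  bit 2 = 0: r = r^2 mod 43 = 21^2 = 11
  bit 3 = 0: r = r^2 mod 43 = 11^2 = 35
  bit 4 = 1: r = r^2 * 8 mod 43 = 35^2 * 8 = 21*8 = 39
  -> s = B^a = 39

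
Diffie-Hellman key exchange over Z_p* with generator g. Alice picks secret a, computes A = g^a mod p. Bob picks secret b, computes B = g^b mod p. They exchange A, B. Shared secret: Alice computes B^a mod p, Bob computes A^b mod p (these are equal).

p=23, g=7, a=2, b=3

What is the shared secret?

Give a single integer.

Answer: 4

Derivation:
A = 7^2 mod 23  (bits of 2 = 10)
  bit 0 = 1: r = r^2 * 7 mod 23 = 1^2 * 7 = 1*7 = 7
  bit 1 = 0: r = r^2 mod 23 = 7^2 = 3
  -> A = 3
B = 7^3 mod 23  (bits of 3 = 11)
  bit 0 = 1: r = r^2 * 7 mod 23 = 1^2 * 7 = 1*7 = 7
  bit 1 = 1: r = r^2 * 7 mod 23 = 7^2 * 7 = 3*7 = 21
  -> B = 21
s = B^a = 21^2 mod 23  (bits of 2 = 10)
  bit 0 = 1: r = r^2 * 21 mod 23 = 1^2 * 21 = 1*21 = 21
  bit 1 = 0: r = r^2 mod 23 = 21^2 = 4
  -> s = B^a = 4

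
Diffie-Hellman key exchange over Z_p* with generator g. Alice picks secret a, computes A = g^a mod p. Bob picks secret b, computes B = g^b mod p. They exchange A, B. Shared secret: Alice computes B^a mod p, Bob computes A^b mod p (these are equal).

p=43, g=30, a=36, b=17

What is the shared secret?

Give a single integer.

Answer: 4

Derivation:
A = 30^36 mod 43  (bits of 36 = 100100)
  bit 0 = 1: r = r^2 * 30 mod 43 = 1^2 * 30 = 1*30 = 30
  bit 1 = 0: r = r^2 mod 43 = 30^2 = 40
  bit 2 = 0: r = r^2 mod 43 = 40^2 = 9
  bit 3 = 1: r = r^2 * 30 mod 43 = 9^2 * 30 = 38*30 = 22
  bit 4 = 0: r = r^2 mod 43 = 22^2 = 11
  bit 5 = 0: r = r^2 mod 43 = 11^2 = 35
  -> A = 35
B = 30^17 mod 43  (bits of 17 = 10001)
  bit 0 = 1: r = r^2 * 30 mod 43 = 1^2 * 30 = 1*30 = 30
  bit 1 = 0: r = r^2 mod 43 = 30^2 = 40
  bit 2 = 0: r = r^2 mod 43 = 40^2 = 9
  bit 3 = 0: r = r^2 mod 43 = 9^2 = 38
  bit 4 = 1: r = r^2 * 30 mod 43 = 38^2 * 30 = 25*30 = 19
  -> B = 19
s = B^a = 19^36 mod 43  (bits of 36 = 100100)
  bit 0 = 1: r = r^2 * 19 mod 43 = 1^2 * 19 = 1*19 = 19
  bit 1 = 0: r = r^2 mod 43 = 19^2 = 17
  bit 2 = 0: r = r^2 mod 43 = 17^2 = 31
  bit 3 = 1: r = r^2 * 19 mod 43 = 31^2 * 19 = 15*19 = 27
  bit 4 = 0: r = r^2 mod 43 = 27^2 = 41
  bit 5 = 0: r = r^2 mod 43 = 41^2 = 4
  -> s = B^a = 4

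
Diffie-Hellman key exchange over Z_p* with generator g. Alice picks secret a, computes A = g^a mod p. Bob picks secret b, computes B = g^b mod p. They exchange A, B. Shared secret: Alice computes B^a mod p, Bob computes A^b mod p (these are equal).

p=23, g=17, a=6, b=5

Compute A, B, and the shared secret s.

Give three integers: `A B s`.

Answer: 12 21 18

Derivation:
A = 17^6 mod 23  (bits of 6 = 110)
  bit 0 = 1: r = r^2 * 17 mod 23 = 1^2 * 17 = 1*17 = 17
  bit 1 = 1: r = r^2 * 17 mod 23 = 17^2 * 17 = 13*17 = 14
  bit 2 = 0: r = r^2 mod 23 = 14^2 = 12
  -> A = 12
B = 17^5 mod 23  (bits of 5 = 101)
  bit 0 = 1: r = r^2 * 17 mod 23 = 1^2 * 17 = 1*17 = 17
  bit 1 = 0: r = r^2 mod 23 = 17^2 = 13
  bit 2 = 1: r = r^2 * 17 mod 23 = 13^2 * 17 = 8*17 = 21
  -> B = 21
s = B^a = 21^6 mod 23  (bits of 6 = 110)
  bit 0 = 1: r = r^2 * 21 mod 23 = 1^2 * 21 = 1*21 = 21
  bit 1 = 1: r = r^2 * 21 mod 23 = 21^2 * 21 = 4*21 = 15
  bit 2 = 0: r = r^2 mod 23 = 15^2 = 18
  -> s = B^a = 18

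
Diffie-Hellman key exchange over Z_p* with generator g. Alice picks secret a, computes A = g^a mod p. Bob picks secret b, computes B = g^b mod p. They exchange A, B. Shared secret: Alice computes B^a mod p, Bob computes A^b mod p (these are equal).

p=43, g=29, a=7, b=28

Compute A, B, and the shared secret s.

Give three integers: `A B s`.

Answer: 7 36 36

Derivation:
A = 29^7 mod 43  (bits of 7 = 111)
  bit 0 = 1: r = r^2 * 29 mod 43 = 1^2 * 29 = 1*29 = 29
  bit 1 = 1: r = r^2 * 29 mod 43 = 29^2 * 29 = 24*29 = 8
  bit 2 = 1: r = r^2 * 29 mod 43 = 8^2 * 29 = 21*29 = 7
  -> A = 7
B = 29^28 mod 43  (bits of 28 = 11100)
  bit 0 = 1: r = r^2 * 29 mod 43 = 1^2 * 29 = 1*29 = 29
  bit 1 = 1: r = r^2 * 29 mod 43 = 29^2 * 29 = 24*29 = 8
  bit 2 = 1: r = r^2 * 29 mod 43 = 8^2 * 29 = 21*29 = 7
  bit 3 = 0: r = r^2 mod 43 = 7^2 = 6
  bit 4 = 0: r = r^2 mod 43 = 6^2 = 36
  -> B = 36
s = B^a = 36^7 mod 43  (bits of 7 = 111)
  bit 0 = 1: r = r^2 * 36 mod 43 = 1^2 * 36 = 1*36 = 36
  bit 1 = 1: r = r^2 * 36 mod 43 = 36^2 * 36 = 6*36 = 1
  bit 2 = 1: r = r^2 * 36 mod 43 = 1^2 * 36 = 1*36 = 36
  -> s = B^a = 36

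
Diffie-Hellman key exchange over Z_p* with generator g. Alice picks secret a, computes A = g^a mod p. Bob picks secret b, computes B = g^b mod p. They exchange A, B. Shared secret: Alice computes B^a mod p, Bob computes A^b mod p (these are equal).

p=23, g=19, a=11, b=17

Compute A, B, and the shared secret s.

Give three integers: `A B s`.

Answer: 22 21 22

Derivation:
A = 19^11 mod 23  (bits of 11 = 1011)
  bit 0 = 1: r = r^2 * 19 mod 23 = 1^2 * 19 = 1*19 = 19
  bit 1 = 0: r = r^2 mod 23 = 19^2 = 16
  bit 2 = 1: r = r^2 * 19 mod 23 = 16^2 * 19 = 3*19 = 11
  bit 3 = 1: r = r^2 * 19 mod 23 = 11^2 * 19 = 6*19 = 22
  -> A = 22
B = 19^17 mod 23  (bits of 17 = 10001)
  bit 0 = 1: r = r^2 * 19 mod 23 = 1^2 * 19 = 1*19 = 19
  bit 1 = 0: r = r^2 mod 23 = 19^2 = 16
  bit 2 = 0: r = r^2 mod 23 = 16^2 = 3
  bit 3 = 0: r = r^2 mod 23 = 3^2 = 9
  bit 4 = 1: r = r^2 * 19 mod 23 = 9^2 * 19 = 12*19 = 21
  -> B = 21
s = B^a = 21^11 mod 23  (bits of 11 = 1011)
  bit 0 = 1: r = r^2 * 21 mod 23 = 1^2 * 21 = 1*21 = 21
  bit 1 = 0: r = r^2 mod 23 = 21^2 = 4
  bit 2 = 1: r = r^2 * 21 mod 23 = 4^2 * 21 = 16*21 = 14
  bit 3 = 1: r = r^2 * 21 mod 23 = 14^2 * 21 = 12*21 = 22
  -> s = B^a = 22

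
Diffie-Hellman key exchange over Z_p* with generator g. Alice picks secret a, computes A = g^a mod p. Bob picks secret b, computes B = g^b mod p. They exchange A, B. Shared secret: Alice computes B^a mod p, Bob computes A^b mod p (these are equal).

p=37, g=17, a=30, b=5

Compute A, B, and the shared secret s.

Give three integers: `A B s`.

Answer: 11 19 27

Derivation:
A = 17^30 mod 37  (bits of 30 = 11110)
  bit 0 = 1: r = r^2 * 17 mod 37 = 1^2 * 17 = 1*17 = 17
  bit 1 = 1: r = r^2 * 17 mod 37 = 17^2 * 17 = 30*17 = 29
  bit 2 = 1: r = r^2 * 17 mod 37 = 29^2 * 17 = 27*17 = 15
  bit 3 = 1: r = r^2 * 17 mod 37 = 15^2 * 17 = 3*17 = 14
  bit 4 = 0: r = r^2 mod 37 = 14^2 = 11
  -> A = 11
B = 17^5 mod 37  (bits of 5 = 101)
  bit 0 = 1: r = r^2 * 17 mod 37 = 1^2 * 17 = 1*17 = 17
  bit 1 = 0: r = r^2 mod 37 = 17^2 = 30
  bit 2 = 1: r = r^2 * 17 mod 37 = 30^2 * 17 = 12*17 = 19
  -> B = 19
s = B^a = 19^30 mod 37  (bits of 30 = 11110)
  bit 0 = 1: r = r^2 * 19 mod 37 = 1^2 * 19 = 1*19 = 19
  bit 1 = 1: r = r^2 * 19 mod 37 = 19^2 * 19 = 28*19 = 14
  bit 2 = 1: r = r^2 * 19 mod 37 = 14^2 * 19 = 11*19 = 24
  bit 3 = 1: r = r^2 * 19 mod 37 = 24^2 * 19 = 21*19 = 29
  bit 4 = 0: r = r^2 mod 37 = 29^2 = 27
  -> s = B^a = 27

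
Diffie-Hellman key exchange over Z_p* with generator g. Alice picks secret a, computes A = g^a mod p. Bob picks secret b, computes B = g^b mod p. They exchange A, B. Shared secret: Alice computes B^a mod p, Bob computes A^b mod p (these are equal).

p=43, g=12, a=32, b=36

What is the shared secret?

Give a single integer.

Answer: 16

Derivation:
A = 12^32 mod 43  (bits of 32 = 100000)
  bit 0 = 1: r = r^2 * 12 mod 43 = 1^2 * 12 = 1*12 = 12
  bit 1 = 0: r = r^2 mod 43 = 12^2 = 15
  bit 2 = 0: r = r^2 mod 43 = 15^2 = 10
  bit 3 = 0: r = r^2 mod 43 = 10^2 = 14
  bit 4 = 0: r = r^2 mod 43 = 14^2 = 24
  bit 5 = 0: r = r^2 mod 43 = 24^2 = 17
  -> A = 17
B = 12^36 mod 43  (bits of 36 = 100100)
  bit 0 = 1: r = r^2 * 12 mod 43 = 1^2 * 12 = 1*12 = 12
  bit 1 = 0: r = r^2 mod 43 = 12^2 = 15
  bit 2 = 0: r = r^2 mod 43 = 15^2 = 10
  bit 3 = 1: r = r^2 * 12 mod 43 = 10^2 * 12 = 14*12 = 39
  bit 4 = 0: r = r^2 mod 43 = 39^2 = 16
  bit 5 = 0: r = r^2 mod 43 = 16^2 = 41
  -> B = 41
s = B^a = 41^32 mod 43  (bits of 32 = 100000)
  bit 0 = 1: r = r^2 * 41 mod 43 = 1^2 * 41 = 1*41 = 41
  bit 1 = 0: r = r^2 mod 43 = 41^2 = 4
  bit 2 = 0: r = r^2 mod 43 = 4^2 = 16
  bit 3 = 0: r = r^2 mod 43 = 16^2 = 41
  bit 4 = 0: r = r^2 mod 43 = 41^2 = 4
  bit 5 = 0: r = r^2 mod 43 = 4^2 = 16
  -> s = B^a = 16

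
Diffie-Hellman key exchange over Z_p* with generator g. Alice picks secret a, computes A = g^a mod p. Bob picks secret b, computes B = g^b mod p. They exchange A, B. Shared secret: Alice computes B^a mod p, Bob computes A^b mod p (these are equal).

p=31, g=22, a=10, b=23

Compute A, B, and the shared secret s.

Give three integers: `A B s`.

A = 22^10 mod 31  (bits of 10 = 1010)
  bit 0 = 1: r = r^2 * 22 mod 31 = 1^2 * 22 = 1*22 = 22
  bit 1 = 0: r = r^2 mod 31 = 22^2 = 19
  bit 2 = 1: r = r^2 * 22 mod 31 = 19^2 * 22 = 20*22 = 6
  bit 3 = 0: r = r^2 mod 31 = 6^2 = 5
  -> A = 5
B = 22^23 mod 31  (bits of 23 = 10111)
  bit 0 = 1: r = r^2 * 22 mod 31 = 1^2 * 22 = 1*22 = 22
  bit 1 = 0: r = r^2 mod 31 = 22^2 = 19
  bit 2 = 1: r = r^2 * 22 mod 31 = 19^2 * 22 = 20*22 = 6
  bit 3 = 1: r = r^2 * 22 mod 31 = 6^2 * 22 = 5*22 = 17
  bit 4 = 1: r = r^2 * 22 mod 31 = 17^2 * 22 = 10*22 = 3
  -> B = 3
s = B^a = 3^10 mod 31  (bits of 10 = 1010)
  bit 0 = 1: r = r^2 * 3 mod 31 = 1^2 * 3 = 1*3 = 3
  bit 1 = 0: r = r^2 mod 31 = 3^2 = 9
  bit 2 = 1: r = r^2 * 3 mod 31 = 9^2 * 3 = 19*3 = 26
  bit 3 = 0: r = r^2 mod 31 = 26^2 = 25
  -> s = B^a = 25

Answer: 5 3 25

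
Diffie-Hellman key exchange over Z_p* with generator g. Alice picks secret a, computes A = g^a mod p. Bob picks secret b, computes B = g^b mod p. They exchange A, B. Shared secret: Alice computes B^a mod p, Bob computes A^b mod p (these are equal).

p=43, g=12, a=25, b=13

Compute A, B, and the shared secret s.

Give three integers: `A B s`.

Answer: 33 3 5

Derivation:
A = 12^25 mod 43  (bits of 25 = 11001)
  bit 0 = 1: r = r^2 * 12 mod 43 = 1^2 * 12 = 1*12 = 12
  bit 1 = 1: r = r^2 * 12 mod 43 = 12^2 * 12 = 15*12 = 8
  bit 2 = 0: r = r^2 mod 43 = 8^2 = 21
  bit 3 = 0: r = r^2 mod 43 = 21^2 = 11
  bit 4 = 1: r = r^2 * 12 mod 43 = 11^2 * 12 = 35*12 = 33
  -> A = 33
B = 12^13 mod 43  (bits of 13 = 1101)
  bit 0 = 1: r = r^2 * 12 mod 43 = 1^2 * 12 = 1*12 = 12
  bit 1 = 1: r = r^2 * 12 mod 43 = 12^2 * 12 = 15*12 = 8
  bit 2 = 0: r = r^2 mod 43 = 8^2 = 21
  bit 3 = 1: r = r^2 * 12 mod 43 = 21^2 * 12 = 11*12 = 3
  -> B = 3
s = B^a = 3^25 mod 43  (bits of 25 = 11001)
  bit 0 = 1: r = r^2 * 3 mod 43 = 1^2 * 3 = 1*3 = 3
  bit 1 = 1: r = r^2 * 3 mod 43 = 3^2 * 3 = 9*3 = 27
  bit 2 = 0: r = r^2 mod 43 = 27^2 = 41
  bit 3 = 0: r = r^2 mod 43 = 41^2 = 4
  bit 4 = 1: r = r^2 * 3 mod 43 = 4^2 * 3 = 16*3 = 5
  -> s = B^a = 5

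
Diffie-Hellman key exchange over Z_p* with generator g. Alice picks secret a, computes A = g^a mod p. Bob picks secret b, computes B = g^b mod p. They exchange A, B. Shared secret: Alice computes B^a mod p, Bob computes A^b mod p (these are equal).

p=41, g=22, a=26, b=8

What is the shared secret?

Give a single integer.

Answer: 37

Derivation:
A = 22^26 mod 41  (bits of 26 = 11010)
  bit 0 = 1: r = r^2 * 22 mod 41 = 1^2 * 22 = 1*22 = 22
  bit 1 = 1: r = r^2 * 22 mod 41 = 22^2 * 22 = 33*22 = 29
  bit 2 = 0: r = r^2 mod 41 = 29^2 = 21
  bit 3 = 1: r = r^2 * 22 mod 41 = 21^2 * 22 = 31*22 = 26
  bit 4 = 0: r = r^2 mod 41 = 26^2 = 20
  -> A = 20
B = 22^8 mod 41  (bits of 8 = 1000)
  bit 0 = 1: r = r^2 * 22 mod 41 = 1^2 * 22 = 1*22 = 22
  bit 1 = 0: r = r^2 mod 41 = 22^2 = 33
  bit 2 = 0: r = r^2 mod 41 = 33^2 = 23
  bit 3 = 0: r = r^2 mod 41 = 23^2 = 37
  -> B = 37
s = B^a = 37^26 mod 41  (bits of 26 = 11010)
  bit 0 = 1: r = r^2 * 37 mod 41 = 1^2 * 37 = 1*37 = 37
  bit 1 = 1: r = r^2 * 37 mod 41 = 37^2 * 37 = 16*37 = 18
  bit 2 = 0: r = r^2 mod 41 = 18^2 = 37
  bit 3 = 1: r = r^2 * 37 mod 41 = 37^2 * 37 = 16*37 = 18
  bit 4 = 0: r = r^2 mod 41 = 18^2 = 37
  -> s = B^a = 37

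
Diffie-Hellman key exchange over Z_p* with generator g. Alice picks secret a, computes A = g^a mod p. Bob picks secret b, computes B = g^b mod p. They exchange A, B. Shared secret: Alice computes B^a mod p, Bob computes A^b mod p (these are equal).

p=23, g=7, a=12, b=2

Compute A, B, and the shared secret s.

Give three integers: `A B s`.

A = 7^12 mod 23  (bits of 12 = 1100)
  bit 0 = 1: r = r^2 * 7 mod 23 = 1^2 * 7 = 1*7 = 7
  bit 1 = 1: r = r^2 * 7 mod 23 = 7^2 * 7 = 3*7 = 21
  bit 2 = 0: r = r^2 mod 23 = 21^2 = 4
  bit 3 = 0: r = r^2 mod 23 = 4^2 = 16
  -> A = 16
B = 7^2 mod 23  (bits of 2 = 10)
  bit 0 = 1: r = r^2 * 7 mod 23 = 1^2 * 7 = 1*7 = 7
  bit 1 = 0: r = r^2 mod 23 = 7^2 = 3
  -> B = 3
s = B^a = 3^12 mod 23  (bits of 12 = 1100)
  bit 0 = 1: r = r^2 * 3 mod 23 = 1^2 * 3 = 1*3 = 3
  bit 1 = 1: r = r^2 * 3 mod 23 = 3^2 * 3 = 9*3 = 4
  bit 2 = 0: r = r^2 mod 23 = 4^2 = 16
  bit 3 = 0: r = r^2 mod 23 = 16^2 = 3
  -> s = B^a = 3

Answer: 16 3 3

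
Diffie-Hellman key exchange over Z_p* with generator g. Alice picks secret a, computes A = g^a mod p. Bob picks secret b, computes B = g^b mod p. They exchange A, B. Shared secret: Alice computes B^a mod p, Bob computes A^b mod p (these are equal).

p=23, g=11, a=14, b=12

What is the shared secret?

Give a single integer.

Answer: 3

Derivation:
A = 11^14 mod 23  (bits of 14 = 1110)
  bit 0 = 1: r = r^2 * 11 mod 23 = 1^2 * 11 = 1*11 = 11
  bit 1 = 1: r = r^2 * 11 mod 23 = 11^2 * 11 = 6*11 = 20
  bit 2 = 1: r = r^2 * 11 mod 23 = 20^2 * 11 = 9*11 = 7
  bit 3 = 0: r = r^2 mod 23 = 7^2 = 3
  -> A = 3
B = 11^12 mod 23  (bits of 12 = 1100)
  bit 0 = 1: r = r^2 * 11 mod 23 = 1^2 * 11 = 1*11 = 11
  bit 1 = 1: r = r^2 * 11 mod 23 = 11^2 * 11 = 6*11 = 20
  bit 2 = 0: r = r^2 mod 23 = 20^2 = 9
  bit 3 = 0: r = r^2 mod 23 = 9^2 = 12
  -> B = 12
s = B^a = 12^14 mod 23  (bits of 14 = 1110)
  bit 0 = 1: r = r^2 * 12 mod 23 = 1^2 * 12 = 1*12 = 12
  bit 1 = 1: r = r^2 * 12 mod 23 = 12^2 * 12 = 6*12 = 3
  bit 2 = 1: r = r^2 * 12 mod 23 = 3^2 * 12 = 9*12 = 16
  bit 3 = 0: r = r^2 mod 23 = 16^2 = 3
  -> s = B^a = 3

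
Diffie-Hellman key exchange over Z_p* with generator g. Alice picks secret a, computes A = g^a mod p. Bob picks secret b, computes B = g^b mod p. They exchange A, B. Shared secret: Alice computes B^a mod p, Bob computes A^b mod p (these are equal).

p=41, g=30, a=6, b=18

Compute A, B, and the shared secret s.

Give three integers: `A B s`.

Answer: 33 21 25

Derivation:
A = 30^6 mod 41  (bits of 6 = 110)
  bit 0 = 1: r = r^2 * 30 mod 41 = 1^2 * 30 = 1*30 = 30
  bit 1 = 1: r = r^2 * 30 mod 41 = 30^2 * 30 = 39*30 = 22
  bit 2 = 0: r = r^2 mod 41 = 22^2 = 33
  -> A = 33
B = 30^18 mod 41  (bits of 18 = 10010)
  bit 0 = 1: r = r^2 * 30 mod 41 = 1^2 * 30 = 1*30 = 30
  bit 1 = 0: r = r^2 mod 41 = 30^2 = 39
  bit 2 = 0: r = r^2 mod 41 = 39^2 = 4
  bit 3 = 1: r = r^2 * 30 mod 41 = 4^2 * 30 = 16*30 = 29
  bit 4 = 0: r = r^2 mod 41 = 29^2 = 21
  -> B = 21
s = B^a = 21^6 mod 41  (bits of 6 = 110)
  bit 0 = 1: r = r^2 * 21 mod 41 = 1^2 * 21 = 1*21 = 21
  bit 1 = 1: r = r^2 * 21 mod 41 = 21^2 * 21 = 31*21 = 36
  bit 2 = 0: r = r^2 mod 41 = 36^2 = 25
  -> s = B^a = 25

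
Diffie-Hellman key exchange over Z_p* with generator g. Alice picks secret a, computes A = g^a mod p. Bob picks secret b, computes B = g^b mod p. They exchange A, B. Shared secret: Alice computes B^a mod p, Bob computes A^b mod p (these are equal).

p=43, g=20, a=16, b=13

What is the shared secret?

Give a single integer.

Answer: 10

Derivation:
A = 20^16 mod 43  (bits of 16 = 10000)
  bit 0 = 1: r = r^2 * 20 mod 43 = 1^2 * 20 = 1*20 = 20
  bit 1 = 0: r = r^2 mod 43 = 20^2 = 13
  bit 2 = 0: r = r^2 mod 43 = 13^2 = 40
  bit 3 = 0: r = r^2 mod 43 = 40^2 = 9
  bit 4 = 0: r = r^2 mod 43 = 9^2 = 38
  -> A = 38
B = 20^13 mod 43  (bits of 13 = 1101)
  bit 0 = 1: r = r^2 * 20 mod 43 = 1^2 * 20 = 1*20 = 20
  bit 1 = 1: r = r^2 * 20 mod 43 = 20^2 * 20 = 13*20 = 2
  bit 2 = 0: r = r^2 mod 43 = 2^2 = 4
  bit 3 = 1: r = r^2 * 20 mod 43 = 4^2 * 20 = 16*20 = 19
  -> B = 19
s = B^a = 19^16 mod 43  (bits of 16 = 10000)
  bit 0 = 1: r = r^2 * 19 mod 43 = 1^2 * 19 = 1*19 = 19
  bit 1 = 0: r = r^2 mod 43 = 19^2 = 17
  bit 2 = 0: r = r^2 mod 43 = 17^2 = 31
  bit 3 = 0: r = r^2 mod 43 = 31^2 = 15
  bit 4 = 0: r = r^2 mod 43 = 15^2 = 10
  -> s = B^a = 10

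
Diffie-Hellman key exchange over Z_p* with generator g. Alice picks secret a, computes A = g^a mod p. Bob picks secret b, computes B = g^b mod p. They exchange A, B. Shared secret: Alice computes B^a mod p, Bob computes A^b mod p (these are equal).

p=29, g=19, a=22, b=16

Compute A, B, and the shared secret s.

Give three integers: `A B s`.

A = 19^22 mod 29  (bits of 22 = 10110)
  bit 0 = 1: r = r^2 * 19 mod 29 = 1^2 * 19 = 1*19 = 19
  bit 1 = 0: r = r^2 mod 29 = 19^2 = 13
  bit 2 = 1: r = r^2 * 19 mod 29 = 13^2 * 19 = 24*19 = 21
  bit 3 = 1: r = r^2 * 19 mod 29 = 21^2 * 19 = 6*19 = 27
  bit 4 = 0: r = r^2 mod 29 = 27^2 = 4
  -> A = 4
B = 19^16 mod 29  (bits of 16 = 10000)
  bit 0 = 1: r = r^2 * 19 mod 29 = 1^2 * 19 = 1*19 = 19
  bit 1 = 0: r = r^2 mod 29 = 19^2 = 13
  bit 2 = 0: r = r^2 mod 29 = 13^2 = 24
  bit 3 = 0: r = r^2 mod 29 = 24^2 = 25
  bit 4 = 0: r = r^2 mod 29 = 25^2 = 16
  -> B = 16
s = B^a = 16^22 mod 29  (bits of 22 = 10110)
  bit 0 = 1: r = r^2 * 16 mod 29 = 1^2 * 16 = 1*16 = 16
  bit 1 = 0: r = r^2 mod 29 = 16^2 = 24
  bit 2 = 1: r = r^2 * 16 mod 29 = 24^2 * 16 = 25*16 = 23
  bit 3 = 1: r = r^2 * 16 mod 29 = 23^2 * 16 = 7*16 = 25
  bit 4 = 0: r = r^2 mod 29 = 25^2 = 16
  -> s = B^a = 16

Answer: 4 16 16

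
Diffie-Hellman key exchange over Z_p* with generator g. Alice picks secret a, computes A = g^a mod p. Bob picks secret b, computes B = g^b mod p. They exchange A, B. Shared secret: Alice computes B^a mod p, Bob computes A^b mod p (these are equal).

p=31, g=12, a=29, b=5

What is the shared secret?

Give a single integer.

Answer: 6

Derivation:
A = 12^29 mod 31  (bits of 29 = 11101)
  bit 0 = 1: r = r^2 * 12 mod 31 = 1^2 * 12 = 1*12 = 12
  bit 1 = 1: r = r^2 * 12 mod 31 = 12^2 * 12 = 20*12 = 23
  bit 2 = 1: r = r^2 * 12 mod 31 = 23^2 * 12 = 2*12 = 24
  bit 3 = 0: r = r^2 mod 31 = 24^2 = 18
  bit 4 = 1: r = r^2 * 12 mod 31 = 18^2 * 12 = 14*12 = 13
  -> A = 13
B = 12^5 mod 31  (bits of 5 = 101)
  bit 0 = 1: r = r^2 * 12 mod 31 = 1^2 * 12 = 1*12 = 12
  bit 1 = 0: r = r^2 mod 31 = 12^2 = 20
  bit 2 = 1: r = r^2 * 12 mod 31 = 20^2 * 12 = 28*12 = 26
  -> B = 26
s = B^a = 26^29 mod 31  (bits of 29 = 11101)
  bit 0 = 1: r = r^2 * 26 mod 31 = 1^2 * 26 = 1*26 = 26
  bit 1 = 1: r = r^2 * 26 mod 31 = 26^2 * 26 = 25*26 = 30
  bit 2 = 1: r = r^2 * 26 mod 31 = 30^2 * 26 = 1*26 = 26
  bit 3 = 0: r = r^2 mod 31 = 26^2 = 25
  bit 4 = 1: r = r^2 * 26 mod 31 = 25^2 * 26 = 5*26 = 6
  -> s = B^a = 6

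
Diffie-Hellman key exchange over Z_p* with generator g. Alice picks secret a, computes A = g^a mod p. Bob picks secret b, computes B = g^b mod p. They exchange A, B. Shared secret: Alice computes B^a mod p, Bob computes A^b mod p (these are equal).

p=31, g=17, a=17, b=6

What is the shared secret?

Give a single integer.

Answer: 2

Derivation:
A = 17^17 mod 31  (bits of 17 = 10001)
  bit 0 = 1: r = r^2 * 17 mod 31 = 1^2 * 17 = 1*17 = 17
  bit 1 = 0: r = r^2 mod 31 = 17^2 = 10
  bit 2 = 0: r = r^2 mod 31 = 10^2 = 7
  bit 3 = 0: r = r^2 mod 31 = 7^2 = 18
  bit 4 = 1: r = r^2 * 17 mod 31 = 18^2 * 17 = 14*17 = 21
  -> A = 21
B = 17^6 mod 31  (bits of 6 = 110)
  bit 0 = 1: r = r^2 * 17 mod 31 = 1^2 * 17 = 1*17 = 17
  bit 1 = 1: r = r^2 * 17 mod 31 = 17^2 * 17 = 10*17 = 15
  bit 2 = 0: r = r^2 mod 31 = 15^2 = 8
  -> B = 8
s = B^a = 8^17 mod 31  (bits of 17 = 10001)
  bit 0 = 1: r = r^2 * 8 mod 31 = 1^2 * 8 = 1*8 = 8
  bit 1 = 0: r = r^2 mod 31 = 8^2 = 2
  bit 2 = 0: r = r^2 mod 31 = 2^2 = 4
  bit 3 = 0: r = r^2 mod 31 = 4^2 = 16
  bit 4 = 1: r = r^2 * 8 mod 31 = 16^2 * 8 = 8*8 = 2
  -> s = B^a = 2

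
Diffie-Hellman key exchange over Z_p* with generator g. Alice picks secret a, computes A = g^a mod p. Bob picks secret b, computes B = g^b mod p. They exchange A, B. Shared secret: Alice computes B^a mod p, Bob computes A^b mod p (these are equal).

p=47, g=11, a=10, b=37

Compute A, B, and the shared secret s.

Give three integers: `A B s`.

A = 11^10 mod 47  (bits of 10 = 1010)
  bit 0 = 1: r = r^2 * 11 mod 47 = 1^2 * 11 = 1*11 = 11
  bit 1 = 0: r = r^2 mod 47 = 11^2 = 27
  bit 2 = 1: r = r^2 * 11 mod 47 = 27^2 * 11 = 24*11 = 29
  bit 3 = 0: r = r^2 mod 47 = 29^2 = 42
  -> A = 42
B = 11^37 mod 47  (bits of 37 = 100101)
  bit 0 = 1: r = r^2 * 11 mod 47 = 1^2 * 11 = 1*11 = 11
  bit 1 = 0: r = r^2 mod 47 = 11^2 = 27
  bit 2 = 0: r = r^2 mod 47 = 27^2 = 24
  bit 3 = 1: r = r^2 * 11 mod 47 = 24^2 * 11 = 12*11 = 38
  bit 4 = 0: r = r^2 mod 47 = 38^2 = 34
  bit 5 = 1: r = r^2 * 11 mod 47 = 34^2 * 11 = 28*11 = 26
  -> B = 26
s = B^a = 26^10 mod 47  (bits of 10 = 1010)
  bit 0 = 1: r = r^2 * 26 mod 47 = 1^2 * 26 = 1*26 = 26
  bit 1 = 0: r = r^2 mod 47 = 26^2 = 18
  bit 2 = 1: r = r^2 * 26 mod 47 = 18^2 * 26 = 42*26 = 11
  bit 3 = 0: r = r^2 mod 47 = 11^2 = 27
  -> s = B^a = 27

Answer: 42 26 27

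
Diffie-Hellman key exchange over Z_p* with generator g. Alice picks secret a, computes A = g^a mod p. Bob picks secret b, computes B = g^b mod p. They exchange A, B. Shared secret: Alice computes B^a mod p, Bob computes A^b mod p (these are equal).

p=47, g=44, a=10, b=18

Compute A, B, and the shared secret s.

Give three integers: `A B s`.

Answer: 17 6 18

Derivation:
A = 44^10 mod 47  (bits of 10 = 1010)
  bit 0 = 1: r = r^2 * 44 mod 47 = 1^2 * 44 = 1*44 = 44
  bit 1 = 0: r = r^2 mod 47 = 44^2 = 9
  bit 2 = 1: r = r^2 * 44 mod 47 = 9^2 * 44 = 34*44 = 39
  bit 3 = 0: r = r^2 mod 47 = 39^2 = 17
  -> A = 17
B = 44^18 mod 47  (bits of 18 = 10010)
  bit 0 = 1: r = r^2 * 44 mod 47 = 1^2 * 44 = 1*44 = 44
  bit 1 = 0: r = r^2 mod 47 = 44^2 = 9
  bit 2 = 0: r = r^2 mod 47 = 9^2 = 34
  bit 3 = 1: r = r^2 * 44 mod 47 = 34^2 * 44 = 28*44 = 10
  bit 4 = 0: r = r^2 mod 47 = 10^2 = 6
  -> B = 6
s = B^a = 6^10 mod 47  (bits of 10 = 1010)
  bit 0 = 1: r = r^2 * 6 mod 47 = 1^2 * 6 = 1*6 = 6
  bit 1 = 0: r = r^2 mod 47 = 6^2 = 36
  bit 2 = 1: r = r^2 * 6 mod 47 = 36^2 * 6 = 27*6 = 21
  bit 3 = 0: r = r^2 mod 47 = 21^2 = 18
  -> s = B^a = 18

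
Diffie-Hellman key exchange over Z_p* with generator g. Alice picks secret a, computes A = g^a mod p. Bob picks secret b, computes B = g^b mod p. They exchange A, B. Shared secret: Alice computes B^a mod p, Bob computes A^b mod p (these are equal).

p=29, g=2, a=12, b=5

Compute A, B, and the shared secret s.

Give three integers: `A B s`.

A = 2^12 mod 29  (bits of 12 = 1100)
  bit 0 = 1: r = r^2 * 2 mod 29 = 1^2 * 2 = 1*2 = 2
  bit 1 = 1: r = r^2 * 2 mod 29 = 2^2 * 2 = 4*2 = 8
  bit 2 = 0: r = r^2 mod 29 = 8^2 = 6
  bit 3 = 0: r = r^2 mod 29 = 6^2 = 7
  -> A = 7
B = 2^5 mod 29  (bits of 5 = 101)
  bit 0 = 1: r = r^2 * 2 mod 29 = 1^2 * 2 = 1*2 = 2
  bit 1 = 0: r = r^2 mod 29 = 2^2 = 4
  bit 2 = 1: r = r^2 * 2 mod 29 = 4^2 * 2 = 16*2 = 3
  -> B = 3
s = B^a = 3^12 mod 29  (bits of 12 = 1100)
  bit 0 = 1: r = r^2 * 3 mod 29 = 1^2 * 3 = 1*3 = 3
  bit 1 = 1: r = r^2 * 3 mod 29 = 3^2 * 3 = 9*3 = 27
  bit 2 = 0: r = r^2 mod 29 = 27^2 = 4
  bit 3 = 0: r = r^2 mod 29 = 4^2 = 16
  -> s = B^a = 16

Answer: 7 3 16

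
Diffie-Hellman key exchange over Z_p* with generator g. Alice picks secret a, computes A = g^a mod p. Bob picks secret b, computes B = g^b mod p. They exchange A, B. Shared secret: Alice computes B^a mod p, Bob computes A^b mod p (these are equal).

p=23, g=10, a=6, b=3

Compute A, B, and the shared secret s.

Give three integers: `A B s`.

A = 10^6 mod 23  (bits of 6 = 110)
  bit 0 = 1: r = r^2 * 10 mod 23 = 1^2 * 10 = 1*10 = 10
  bit 1 = 1: r = r^2 * 10 mod 23 = 10^2 * 10 = 8*10 = 11
  bit 2 = 0: r = r^2 mod 23 = 11^2 = 6
  -> A = 6
B = 10^3 mod 23  (bits of 3 = 11)
  bit 0 = 1: r = r^2 * 10 mod 23 = 1^2 * 10 = 1*10 = 10
  bit 1 = 1: r = r^2 * 10 mod 23 = 10^2 * 10 = 8*10 = 11
  -> B = 11
s = B^a = 11^6 mod 23  (bits of 6 = 110)
  bit 0 = 1: r = r^2 * 11 mod 23 = 1^2 * 11 = 1*11 = 11
  bit 1 = 1: r = r^2 * 11 mod 23 = 11^2 * 11 = 6*11 = 20
  bit 2 = 0: r = r^2 mod 23 = 20^2 = 9
  -> s = B^a = 9

Answer: 6 11 9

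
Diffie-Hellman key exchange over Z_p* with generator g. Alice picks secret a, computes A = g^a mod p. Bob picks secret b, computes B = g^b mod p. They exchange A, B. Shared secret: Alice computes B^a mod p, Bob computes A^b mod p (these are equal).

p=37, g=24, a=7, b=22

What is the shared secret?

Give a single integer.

A = 24^7 mod 37  (bits of 7 = 111)
  bit 0 = 1: r = r^2 * 24 mod 37 = 1^2 * 24 = 1*24 = 24
  bit 1 = 1: r = r^2 * 24 mod 37 = 24^2 * 24 = 21*24 = 23
  bit 2 = 1: r = r^2 * 24 mod 37 = 23^2 * 24 = 11*24 = 5
  -> A = 5
B = 24^22 mod 37  (bits of 22 = 10110)
  bit 0 = 1: r = r^2 * 24 mod 37 = 1^2 * 24 = 1*24 = 24
  bit 1 = 0: r = r^2 mod 37 = 24^2 = 21
  bit 2 = 1: r = r^2 * 24 mod 37 = 21^2 * 24 = 34*24 = 2
  bit 3 = 1: r = r^2 * 24 mod 37 = 2^2 * 24 = 4*24 = 22
  bit 4 = 0: r = r^2 mod 37 = 22^2 = 3
  -> B = 3
s = B^a = 3^7 mod 37  (bits of 7 = 111)
  bit 0 = 1: r = r^2 * 3 mod 37 = 1^2 * 3 = 1*3 = 3
  bit 1 = 1: r = r^2 * 3 mod 37 = 3^2 * 3 = 9*3 = 27
  bit 2 = 1: r = r^2 * 3 mod 37 = 27^2 * 3 = 26*3 = 4
  -> s = B^a = 4

Answer: 4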